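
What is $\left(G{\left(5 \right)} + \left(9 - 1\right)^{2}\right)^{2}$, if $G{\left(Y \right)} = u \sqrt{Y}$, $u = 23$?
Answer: $6741 + 2944 \sqrt{5} \approx 13324.0$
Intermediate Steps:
$G{\left(Y \right)} = 23 \sqrt{Y}$
$\left(G{\left(5 \right)} + \left(9 - 1\right)^{2}\right)^{2} = \left(23 \sqrt{5} + \left(9 - 1\right)^{2}\right)^{2} = \left(23 \sqrt{5} + 8^{2}\right)^{2} = \left(23 \sqrt{5} + 64\right)^{2} = \left(64 + 23 \sqrt{5}\right)^{2}$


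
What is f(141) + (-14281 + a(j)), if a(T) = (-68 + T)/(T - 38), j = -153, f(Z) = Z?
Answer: -2700519/191 ≈ -14139.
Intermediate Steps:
a(T) = (-68 + T)/(-38 + T)
f(141) + (-14281 + a(j)) = 141 + (-14281 + (-68 - 153)/(-38 - 153)) = 141 + (-14281 - 221/(-191)) = 141 + (-14281 - 1/191*(-221)) = 141 + (-14281 + 221/191) = 141 - 2727450/191 = -2700519/191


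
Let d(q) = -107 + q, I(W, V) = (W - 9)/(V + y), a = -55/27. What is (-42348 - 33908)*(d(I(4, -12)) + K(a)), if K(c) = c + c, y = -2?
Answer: 1595694928/189 ≈ 8.4428e+6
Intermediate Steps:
a = -55/27 (a = -55*1/27 = -55/27 ≈ -2.0370)
I(W, V) = (-9 + W)/(-2 + V) (I(W, V) = (W - 9)/(V - 2) = (-9 + W)/(-2 + V))
K(c) = 2*c
(-42348 - 33908)*(d(I(4, -12)) + K(a)) = (-42348 - 33908)*((-107 + (-9 + 4)/(-2 - 12)) + 2*(-55/27)) = -76256*((-107 - 5/(-14)) - 110/27) = -76256*((-107 - 1/14*(-5)) - 110/27) = -76256*((-107 + 5/14) - 110/27) = -76256*(-1493/14 - 110/27) = -76256*(-41851/378) = 1595694928/189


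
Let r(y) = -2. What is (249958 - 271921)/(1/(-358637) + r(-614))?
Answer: 7876744431/717275 ≈ 10981.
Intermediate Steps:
(249958 - 271921)/(1/(-358637) + r(-614)) = (249958 - 271921)/(1/(-358637) - 2) = -21963/(-1/358637 - 2) = -21963/(-717275/358637) = -21963*(-358637/717275) = 7876744431/717275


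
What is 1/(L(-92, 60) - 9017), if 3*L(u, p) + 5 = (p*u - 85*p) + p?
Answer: -3/37616 ≈ -7.9753e-5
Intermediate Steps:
L(u, p) = -5/3 - 28*p + p*u/3 (L(u, p) = -5/3 + ((p*u - 85*p) + p)/3 = -5/3 + ((-85*p + p*u) + p)/3 = -5/3 + (-84*p + p*u)/3 = -5/3 + (-28*p + p*u/3) = -5/3 - 28*p + p*u/3)
1/(L(-92, 60) - 9017) = 1/((-5/3 - 28*60 + (⅓)*60*(-92)) - 9017) = 1/((-5/3 - 1680 - 1840) - 9017) = 1/(-10565/3 - 9017) = 1/(-37616/3) = -3/37616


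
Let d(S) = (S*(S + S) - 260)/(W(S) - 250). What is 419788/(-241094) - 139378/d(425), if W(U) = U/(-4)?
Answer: 112567624411/828881172 ≈ 135.81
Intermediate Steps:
W(U) = -U/4 (W(U) = U*(-¼) = -U/4)
d(S) = (-260 + 2*S²)/(-250 - S/4) (d(S) = (S*(S + S) - 260)/(-S/4 - 250) = (S*(2*S) - 260)/(-250 - S/4) = (2*S² - 260)/(-250 - S/4) = (-260 + 2*S²)/(-250 - S/4))
419788/(-241094) - 139378/d(425) = 419788/(-241094) - 139378*(1000 + 425)/(8*(130 - 1*425²)) = 419788*(-1/241094) - 139378*1425/(8*(130 - 1*180625)) = -209894/120547 - 139378*1425/(8*(130 - 180625)) = -209894/120547 - 139378/(8*(1/1425)*(-180495)) = -209894/120547 - 139378/(-96264/95) = -209894/120547 - 139378*(-95/96264) = -209894/120547 + 6620455/48132 = 112567624411/828881172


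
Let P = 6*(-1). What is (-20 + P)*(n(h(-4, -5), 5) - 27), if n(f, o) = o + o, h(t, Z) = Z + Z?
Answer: 442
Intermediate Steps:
h(t, Z) = 2*Z
n(f, o) = 2*o
P = -6
(-20 + P)*(n(h(-4, -5), 5) - 27) = (-20 - 6)*(2*5 - 27) = -26*(10 - 27) = -26*(-17) = 442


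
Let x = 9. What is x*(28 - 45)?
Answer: -153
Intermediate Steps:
x*(28 - 45) = 9*(28 - 45) = 9*(-17) = -153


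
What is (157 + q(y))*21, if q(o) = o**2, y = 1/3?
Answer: 9898/3 ≈ 3299.3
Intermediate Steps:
y = 1/3 ≈ 0.33333
(157 + q(y))*21 = (157 + (1/3)**2)*21 = (157 + 1/9)*21 = (1414/9)*21 = 9898/3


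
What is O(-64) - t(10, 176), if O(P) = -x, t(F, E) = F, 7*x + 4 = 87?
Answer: -153/7 ≈ -21.857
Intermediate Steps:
x = 83/7 (x = -4/7 + (1/7)*87 = -4/7 + 87/7 = 83/7 ≈ 11.857)
O(P) = -83/7 (O(P) = -1*83/7 = -83/7)
O(-64) - t(10, 176) = -83/7 - 1*10 = -83/7 - 10 = -153/7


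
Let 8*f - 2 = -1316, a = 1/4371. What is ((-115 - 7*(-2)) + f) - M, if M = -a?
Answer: -4637627/17484 ≈ -265.25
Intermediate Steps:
a = 1/4371 ≈ 0.00022878
f = -657/4 (f = ¼ + (⅛)*(-1316) = ¼ - 329/2 = -657/4 ≈ -164.25)
M = -1/4371 (M = -1*1/4371 = -1/4371 ≈ -0.00022878)
((-115 - 7*(-2)) + f) - M = ((-115 - 7*(-2)) - 657/4) - 1*(-1/4371) = ((-115 + 14) - 657/4) + 1/4371 = (-101 - 657/4) + 1/4371 = -1061/4 + 1/4371 = -4637627/17484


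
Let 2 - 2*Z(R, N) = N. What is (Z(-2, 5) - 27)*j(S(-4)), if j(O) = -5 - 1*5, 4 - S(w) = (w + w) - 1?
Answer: 285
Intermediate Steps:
S(w) = 5 - 2*w (S(w) = 4 - ((w + w) - 1) = 4 - (2*w - 1) = 4 - (-1 + 2*w) = 4 + (1 - 2*w) = 5 - 2*w)
j(O) = -10 (j(O) = -5 - 5 = -10)
Z(R, N) = 1 - N/2
(Z(-2, 5) - 27)*j(S(-4)) = ((1 - ½*5) - 27)*(-10) = ((1 - 5/2) - 27)*(-10) = (-3/2 - 27)*(-10) = -57/2*(-10) = 285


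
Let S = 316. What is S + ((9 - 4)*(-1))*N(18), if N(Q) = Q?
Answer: 226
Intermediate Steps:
S + ((9 - 4)*(-1))*N(18) = 316 + ((9 - 4)*(-1))*18 = 316 + (5*(-1))*18 = 316 - 5*18 = 316 - 90 = 226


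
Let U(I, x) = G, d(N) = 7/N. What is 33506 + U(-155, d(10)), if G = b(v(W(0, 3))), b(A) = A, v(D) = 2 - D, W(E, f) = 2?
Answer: 33506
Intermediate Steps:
G = 0 (G = 2 - 1*2 = 2 - 2 = 0)
U(I, x) = 0
33506 + U(-155, d(10)) = 33506 + 0 = 33506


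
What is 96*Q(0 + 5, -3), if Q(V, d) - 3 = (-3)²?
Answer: 1152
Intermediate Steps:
Q(V, d) = 12 (Q(V, d) = 3 + (-3)² = 3 + 9 = 12)
96*Q(0 + 5, -3) = 96*12 = 1152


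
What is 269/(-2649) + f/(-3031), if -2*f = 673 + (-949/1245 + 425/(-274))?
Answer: 2371193851/260854606140 ≈ 0.0090901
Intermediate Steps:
f = -228791339/682260 (f = -(673 + (-949/1245 + 425/(-274)))/2 = -(673 + (-949*1/1245 + 425*(-1/274)))/2 = -(673 + (-949/1245 - 425/274))/2 = -(673 - 789151/341130)/2 = -1/2*228791339/341130 = -228791339/682260 ≈ -335.34)
269/(-2649) + f/(-3031) = 269/(-2649) - 228791339/682260/(-3031) = 269*(-1/2649) - 228791339/682260*(-1/3031) = -269/2649 + 32684477/295418580 = 2371193851/260854606140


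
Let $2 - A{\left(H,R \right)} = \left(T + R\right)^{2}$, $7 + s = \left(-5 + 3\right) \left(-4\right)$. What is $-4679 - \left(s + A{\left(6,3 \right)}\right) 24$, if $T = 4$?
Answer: $-3575$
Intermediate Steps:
$s = 1$ ($s = -7 + \left(-5 + 3\right) \left(-4\right) = -7 - -8 = -7 + 8 = 1$)
$A{\left(H,R \right)} = 2 - \left(4 + R\right)^{2}$
$-4679 - \left(s + A{\left(6,3 \right)}\right) 24 = -4679 - \left(1 + \left(2 - \left(4 + 3\right)^{2}\right)\right) 24 = -4679 - \left(1 + \left(2 - 7^{2}\right)\right) 24 = -4679 - \left(1 + \left(2 - 49\right)\right) 24 = -4679 - \left(1 - 47\right) 24 = -4679 - \left(-46\right) 24 = -4679 - -1104 = -4679 + 1104 = -3575$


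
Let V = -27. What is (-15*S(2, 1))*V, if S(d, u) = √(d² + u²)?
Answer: 405*√5 ≈ 905.61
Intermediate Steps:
(-15*S(2, 1))*V = -15*√(2² + 1²)*(-27) = -15*√(4 + 1)*(-27) = -15*√5*(-27) = 405*√5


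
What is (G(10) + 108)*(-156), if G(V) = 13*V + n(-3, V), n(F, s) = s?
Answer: -38688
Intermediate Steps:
G(V) = 14*V (G(V) = 13*V + V = 14*V)
(G(10) + 108)*(-156) = (14*10 + 108)*(-156) = (140 + 108)*(-156) = 248*(-156) = -38688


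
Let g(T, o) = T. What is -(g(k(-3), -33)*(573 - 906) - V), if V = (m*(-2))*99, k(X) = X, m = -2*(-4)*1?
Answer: -2583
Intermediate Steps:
m = 8 (m = 8*1 = 8)
V = -1584 (V = (8*(-2))*99 = -16*99 = -1584)
-(g(k(-3), -33)*(573 - 906) - V) = -(-3*(573 - 906) - 1*(-1584)) = -(-3*(-333) + 1584) = -(999 + 1584) = -1*2583 = -2583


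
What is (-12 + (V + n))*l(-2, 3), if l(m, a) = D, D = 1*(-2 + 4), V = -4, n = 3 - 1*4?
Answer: -34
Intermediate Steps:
n = -1 (n = 3 - 4 = -1)
D = 2 (D = 1*2 = 2)
l(m, a) = 2
(-12 + (V + n))*l(-2, 3) = (-12 + (-4 - 1))*2 = (-12 - 5)*2 = -17*2 = -34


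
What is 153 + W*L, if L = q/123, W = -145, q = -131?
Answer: 37814/123 ≈ 307.43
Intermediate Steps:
L = -131/123 ≈ -1.0650
153 + W*L = 153 - 145*(-131/123) = 153 + 18995/123 = 37814/123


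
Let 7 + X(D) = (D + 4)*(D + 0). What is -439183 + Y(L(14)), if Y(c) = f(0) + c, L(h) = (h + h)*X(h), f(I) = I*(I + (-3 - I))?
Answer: -432323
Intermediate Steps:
f(I) = -3*I (f(I) = I*(-3) = -3*I)
X(D) = -7 + D*(4 + D) (X(D) = -7 + (D + 4)*(D + 0) = -7 + (4 + D)*D = -7 + D*(4 + D))
L(h) = 2*h*(-7 + h² + 4*h) (L(h) = (h + h)*(-7 + h² + 4*h) = (2*h)*(-7 + h² + 4*h) = 2*h*(-7 + h² + 4*h))
Y(c) = c (Y(c) = -3*0 + c = 0 + c = c)
-439183 + Y(L(14)) = -439183 + 2*14*(-7 + 14² + 4*14) = -439183 + 2*14*(-7 + 196 + 56) = -439183 + 2*14*245 = -439183 + 6860 = -432323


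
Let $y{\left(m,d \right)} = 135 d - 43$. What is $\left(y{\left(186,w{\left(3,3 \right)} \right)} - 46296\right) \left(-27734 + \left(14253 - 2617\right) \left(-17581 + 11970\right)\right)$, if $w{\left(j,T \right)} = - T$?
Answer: $3053193273520$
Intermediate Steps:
$y{\left(m,d \right)} = -43 + 135 d$
$\left(y{\left(186,w{\left(3,3 \right)} \right)} - 46296\right) \left(-27734 + \left(14253 - 2617\right) \left(-17581 + 11970\right)\right) = \left(\left(-43 + 135 \left(\left(-1\right) 3\right)\right) - 46296\right) \left(-27734 + \left(14253 - 2617\right) \left(-17581 + 11970\right)\right) = \left(\left(-43 + 135 \left(-3\right)\right) - 46296\right) \left(-27734 + 11636 \left(-5611\right)\right) = \left(\left(-43 - 405\right) - 46296\right) \left(-27734 - 65289596\right) = \left(-448 - 46296\right) \left(-65317330\right) = \left(-46744\right) \left(-65317330\right) = 3053193273520$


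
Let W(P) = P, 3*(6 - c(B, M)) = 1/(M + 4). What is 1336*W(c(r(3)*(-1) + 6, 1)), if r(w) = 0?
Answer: 118904/15 ≈ 7926.9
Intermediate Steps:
c(B, M) = 6 - 1/(3*(4 + M)) (c(B, M) = 6 - 1/(3*(M + 4)) = 6 - 1/(3*(4 + M)))
1336*W(c(r(3)*(-1) + 6, 1)) = 1336*((71 + 18*1)/(3*(4 + 1))) = 1336*((1/3)*(71 + 18)/5) = 1336*((1/3)*(1/5)*89) = 1336*(89/15) = 118904/15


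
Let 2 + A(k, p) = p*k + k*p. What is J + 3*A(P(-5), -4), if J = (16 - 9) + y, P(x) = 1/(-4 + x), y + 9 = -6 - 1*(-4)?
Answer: -22/3 ≈ -7.3333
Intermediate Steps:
y = -11 (y = -9 + (-6 - 1*(-4)) = -9 + (-6 + 4) = -9 - 2 = -11)
A(k, p) = -2 + 2*k*p (A(k, p) = -2 + (p*k + k*p) = -2 + (k*p + k*p) = -2 + 2*k*p)
J = -4 (J = (16 - 9) - 11 = 7 - 11 = -4)
J + 3*A(P(-5), -4) = -4 + 3*(-2 + 2*(-4)/(-4 - 5)) = -4 + 3*(-2 + 2*(-4)/(-9)) = -4 + 3*(-2 + 2*(-⅑)*(-4)) = -4 + 3*(-2 + 8/9) = -4 + 3*(-10/9) = -4 - 10/3 = -22/3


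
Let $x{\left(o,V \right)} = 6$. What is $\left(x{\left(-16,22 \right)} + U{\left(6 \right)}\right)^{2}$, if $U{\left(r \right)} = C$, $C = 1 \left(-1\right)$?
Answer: $25$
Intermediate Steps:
$C = -1$
$U{\left(r \right)} = -1$
$\left(x{\left(-16,22 \right)} + U{\left(6 \right)}\right)^{2} = \left(6 - 1\right)^{2} = 5^{2} = 25$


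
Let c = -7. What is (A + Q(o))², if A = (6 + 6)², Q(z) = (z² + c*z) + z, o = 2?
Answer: 18496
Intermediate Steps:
Q(z) = z² - 6*z (Q(z) = (z² - 7*z) + z = z² - 6*z)
A = 144 (A = 12² = 144)
(A + Q(o))² = (144 + 2*(-6 + 2))² = (144 + 2*(-4))² = (144 - 8)² = 136² = 18496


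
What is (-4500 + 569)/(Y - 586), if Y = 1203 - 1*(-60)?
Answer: -3931/677 ≈ -5.8065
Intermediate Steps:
Y = 1263 (Y = 1203 + 60 = 1263)
(-4500 + 569)/(Y - 586) = (-4500 + 569)/(1263 - 586) = -3931/677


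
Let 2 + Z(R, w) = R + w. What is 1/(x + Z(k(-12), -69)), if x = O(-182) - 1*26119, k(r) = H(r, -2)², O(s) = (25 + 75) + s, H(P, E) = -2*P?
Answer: -1/25696 ≈ -3.8917e-5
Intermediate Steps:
O(s) = 100 + s
k(r) = 4*r² (k(r) = (-2*r)² = 4*r²)
Z(R, w) = -2 + R + w (Z(R, w) = -2 + (R + w) = -2 + R + w)
x = -26201 (x = (100 - 182) - 1*26119 = -82 - 26119 = -26201)
1/(x + Z(k(-12), -69)) = 1/(-26201 + (-2 + 4*(-12)² - 69)) = 1/(-26201 + (-2 + 4*144 - 69)) = 1/(-26201 + (-2 + 576 - 69)) = 1/(-26201 + 505) = 1/(-25696) = -1/25696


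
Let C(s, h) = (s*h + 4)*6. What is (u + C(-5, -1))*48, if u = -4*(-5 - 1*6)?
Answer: 4704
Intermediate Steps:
C(s, h) = 24 + 6*h*s (C(s, h) = (h*s + 4)*6 = (4 + h*s)*6 = 24 + 6*h*s)
u = 44 (u = -4*(-5 - 6) = -4*(-11) = 44)
(u + C(-5, -1))*48 = (44 + (24 + 6*(-1)*(-5)))*48 = (44 + (24 + 30))*48 = (44 + 54)*48 = 98*48 = 4704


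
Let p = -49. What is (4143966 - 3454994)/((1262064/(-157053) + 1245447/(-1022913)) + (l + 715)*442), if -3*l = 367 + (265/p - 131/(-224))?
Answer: 9641843106762729408/3675805423266606601 ≈ 2.6231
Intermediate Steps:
l = -567893/4704 (l = -(367 + (265/(-49) - 131/(-224)))/3 = -(367 + (265*(-1/49) - 131*(-1/224)))/3 = -(367 + (-265/49 + 131/224))/3 = -(367 - 7563/1568)/3 = -⅓*567893/1568 = -567893/4704 ≈ -120.73)
(4143966 - 3454994)/((1262064/(-157053) + 1245447/(-1022913)) + (l + 715)*442) = (4143966 - 3454994)/((1262064/(-157053) + 1245447/(-1022913)) + (-567893/4704 + 715)*442) = 688972/((1262064*(-1/157053) + 1245447*(-1/1022913)) + (2795467/4704)*442) = 688972/((-420688/52351 - 138383/113657) + 617798207/2352) = 688972/(-55058624449/5950057607 + 617798207/2352) = 688972/(3675805423266606601/13994535491664) = 688972*(13994535491664/3675805423266606601) = 9641843106762729408/3675805423266606601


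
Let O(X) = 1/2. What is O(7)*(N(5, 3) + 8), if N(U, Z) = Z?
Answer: 11/2 ≈ 5.5000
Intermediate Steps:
O(X) = ½
O(7)*(N(5, 3) + 8) = (3 + 8)/2 = (½)*11 = 11/2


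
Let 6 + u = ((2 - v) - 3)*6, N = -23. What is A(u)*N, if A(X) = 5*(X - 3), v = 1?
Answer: 2415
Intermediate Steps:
u = -18 (u = -6 + ((2 - 1*1) - 3)*6 = -6 + ((2 - 1) - 3)*6 = -6 + (1 - 3)*6 = -6 - 2*6 = -6 - 12 = -18)
A(X) = -15 + 5*X (A(X) = 5*(-3 + X) = -15 + 5*X)
A(u)*N = (-15 + 5*(-18))*(-23) = (-15 - 90)*(-23) = -105*(-23) = 2415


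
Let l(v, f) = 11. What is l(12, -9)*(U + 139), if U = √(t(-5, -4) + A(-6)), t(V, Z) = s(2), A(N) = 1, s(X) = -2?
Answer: 1529 + 11*I ≈ 1529.0 + 11.0*I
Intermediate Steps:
t(V, Z) = -2
U = I (U = √(-2 + 1) = √(-1) = I ≈ 1.0*I)
l(12, -9)*(U + 139) = 11*(I + 139) = 11*(139 + I) = 1529 + 11*I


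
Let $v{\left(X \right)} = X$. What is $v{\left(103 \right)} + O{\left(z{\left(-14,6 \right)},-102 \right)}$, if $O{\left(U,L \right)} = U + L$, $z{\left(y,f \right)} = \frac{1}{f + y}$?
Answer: $\frac{7}{8} \approx 0.875$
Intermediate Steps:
$O{\left(U,L \right)} = L + U$
$v{\left(103 \right)} + O{\left(z{\left(-14,6 \right)},-102 \right)} = 103 - \left(102 - \frac{1}{6 - 14}\right) = 103 - \left(102 - \frac{1}{-8}\right) = 103 - \frac{817}{8} = \frac{7}{8}$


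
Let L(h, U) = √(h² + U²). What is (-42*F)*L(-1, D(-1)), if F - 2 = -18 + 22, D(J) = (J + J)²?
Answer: -252*√17 ≈ -1039.0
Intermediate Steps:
D(J) = 4*J² (D(J) = (2*J)² = 4*J²)
F = 6 (F = 2 + (-18 + 22) = 2 + 4 = 6)
L(h, U) = √(U² + h²)
(-42*F)*L(-1, D(-1)) = (-42*6)*√((4*(-1)²)² + (-1)²) = -252*√((4*1)² + 1) = -252*√(4² + 1) = -252*√(16 + 1) = -252*√17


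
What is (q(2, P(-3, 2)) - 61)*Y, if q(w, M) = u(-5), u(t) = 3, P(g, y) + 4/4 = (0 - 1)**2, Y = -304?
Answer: 17632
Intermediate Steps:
P(g, y) = 0 (P(g, y) = -1 + (0 - 1)**2 = -1 + (-1)**2 = -1 + 1 = 0)
q(w, M) = 3
(q(2, P(-3, 2)) - 61)*Y = (3 - 61)*(-304) = -58*(-304) = 17632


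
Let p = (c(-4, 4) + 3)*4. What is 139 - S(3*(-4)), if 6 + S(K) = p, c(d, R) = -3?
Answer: 145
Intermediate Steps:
p = 0 (p = (-3 + 3)*4 = 0*4 = 0)
S(K) = -6 (S(K) = -6 + 0 = -6)
139 - S(3*(-4)) = 139 - 1*(-6) = 139 + 6 = 145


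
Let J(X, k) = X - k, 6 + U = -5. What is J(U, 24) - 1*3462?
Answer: -3497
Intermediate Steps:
U = -11 (U = -6 - 5 = -11)
J(U, 24) - 1*3462 = (-11 - 1*24) - 1*3462 = (-11 - 24) - 3462 = -35 - 3462 = -3497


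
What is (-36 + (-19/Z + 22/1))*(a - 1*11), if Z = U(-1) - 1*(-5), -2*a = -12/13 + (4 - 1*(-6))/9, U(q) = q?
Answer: 16225/78 ≈ 208.01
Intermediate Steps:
a = -11/117 (a = -(-12/13 + (4 - 1*(-6))/9)/2 = -(-12*1/13 + (4 + 6)*(⅑))/2 = -(-12/13 + 10*(⅑))/2 = -(-12/13 + 10/9)/2 = -½*22/117 = -11/117 ≈ -0.094017)
Z = 4 (Z = -1 - 1*(-5) = -1 + 5 = 4)
(-36 + (-19/Z + 22/1))*(a - 1*11) = (-36 + (-19/4 + 22/1))*(-11/117 - 1*11) = (-36 + (-19*¼ + 22*1))*(-11/117 - 11) = (-36 + (-19/4 + 22))*(-1298/117) = (-36 + 69/4)*(-1298/117) = -75/4*(-1298/117) = 16225/78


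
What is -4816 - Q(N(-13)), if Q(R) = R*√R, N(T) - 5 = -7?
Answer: -4816 + 2*I*√2 ≈ -4816.0 + 2.8284*I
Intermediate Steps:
N(T) = -2 (N(T) = 5 - 7 = -2)
Q(R) = R^(3/2)
-4816 - Q(N(-13)) = -4816 - (-2)^(3/2) = -4816 - (-2)*I*√2 = -4816 + 2*I*√2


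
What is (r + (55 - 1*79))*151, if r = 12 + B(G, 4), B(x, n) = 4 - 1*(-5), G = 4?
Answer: -453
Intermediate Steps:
B(x, n) = 9 (B(x, n) = 4 + 5 = 9)
r = 21 (r = 12 + 9 = 21)
(r + (55 - 1*79))*151 = (21 + (55 - 1*79))*151 = (21 + (55 - 79))*151 = (21 - 24)*151 = -3*151 = -453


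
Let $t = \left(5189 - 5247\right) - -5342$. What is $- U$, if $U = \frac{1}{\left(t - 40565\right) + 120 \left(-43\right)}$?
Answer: $\frac{1}{40441} \approx 2.4727 \cdot 10^{-5}$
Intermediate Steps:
$t = 5284$ ($t = \left(5189 - 5247\right) + 5342 = -58 + 5342 = 5284$)
$U = - \frac{1}{40441}$ ($U = \frac{1}{\left(5284 - 40565\right) + 120 \left(-43\right)} = \frac{1}{-35281 - 5160} = \frac{1}{-40441} = - \frac{1}{40441} \approx -2.4727 \cdot 10^{-5}$)
$- U = \left(-1\right) \left(- \frac{1}{40441}\right) = \frac{1}{40441}$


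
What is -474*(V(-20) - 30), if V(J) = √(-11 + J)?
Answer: 14220 - 474*I*√31 ≈ 14220.0 - 2639.1*I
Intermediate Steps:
-474*(V(-20) - 30) = -474*(√(-11 - 20) - 30) = -474*(√(-31) - 30) = -474*(I*√31 - 30) = -474*(-30 + I*√31) = 14220 - 474*I*√31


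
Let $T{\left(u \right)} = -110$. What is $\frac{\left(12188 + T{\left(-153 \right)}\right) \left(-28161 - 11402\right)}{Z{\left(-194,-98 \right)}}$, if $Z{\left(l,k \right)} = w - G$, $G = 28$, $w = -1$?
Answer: $\frac{477841914}{29} \approx 1.6477 \cdot 10^{7}$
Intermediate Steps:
$Z{\left(l,k \right)} = -29$ ($Z{\left(l,k \right)} = -1 - 28 = -29$)
$\frac{\left(12188 + T{\left(-153 \right)}\right) \left(-28161 - 11402\right)}{Z{\left(-194,-98 \right)}} = \frac{\left(12188 - 110\right) \left(-28161 - 11402\right)}{-29} = 12078 \left(-39563\right) \left(- \frac{1}{29}\right) = \left(-477841914\right) \left(- \frac{1}{29}\right) = \frac{477841914}{29}$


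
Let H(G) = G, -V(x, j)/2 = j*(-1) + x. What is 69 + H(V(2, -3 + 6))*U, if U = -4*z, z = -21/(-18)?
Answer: 179/3 ≈ 59.667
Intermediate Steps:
z = 7/6 (z = -21*(-1/18) = 7/6 ≈ 1.1667)
V(x, j) = -2*x + 2*j (V(x, j) = -2*(j*(-1) + x) = -2*(-j + x) = -2*(x - j) = -2*x + 2*j)
U = -14/3 (U = -4*7/6 = -14/3 ≈ -4.6667)
69 + H(V(2, -3 + 6))*U = 69 + (-2*2 + 2*(-3 + 6))*(-14/3) = 69 + (-4 + 2*3)*(-14/3) = 69 + (-4 + 6)*(-14/3) = 69 + 2*(-14/3) = 69 - 28/3 = 179/3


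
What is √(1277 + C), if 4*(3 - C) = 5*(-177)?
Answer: √6005/2 ≈ 38.746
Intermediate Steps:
C = 897/4 (C = 3 - 5*(-177)/4 = 3 - ¼*(-885) = 3 + 885/4 = 897/4 ≈ 224.25)
√(1277 + C) = √(1277 + 897/4) = √(6005/4) = √6005/2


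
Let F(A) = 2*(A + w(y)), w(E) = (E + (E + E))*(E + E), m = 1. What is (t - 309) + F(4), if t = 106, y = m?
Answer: -183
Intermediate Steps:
y = 1
w(E) = 6*E**2 (w(E) = (E + 2*E)*(2*E) = (3*E)*(2*E) = 6*E**2)
F(A) = 12 + 2*A (F(A) = 2*(A + 6*1**2) = 2*(A + 6*1) = 2*(A + 6) = 2*(6 + A) = 12 + 2*A)
(t - 309) + F(4) = (106 - 309) + (12 + 2*4) = -203 + (12 + 8) = -203 + 20 = -183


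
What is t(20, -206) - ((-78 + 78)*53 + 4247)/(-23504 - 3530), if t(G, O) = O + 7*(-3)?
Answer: -6132471/27034 ≈ -226.84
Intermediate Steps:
t(G, O) = -21 + O (t(G, O) = O - 21 = -21 + O)
t(20, -206) - ((-78 + 78)*53 + 4247)/(-23504 - 3530) = (-21 - 206) - ((-78 + 78)*53 + 4247)/(-23504 - 3530) = -227 - (0*53 + 4247)/(-27034) = -227 - (0 + 4247)*(-1)/27034 = -227 - 4247*(-1)/27034 = -227 - 1*(-4247/27034) = -227 + 4247/27034 = -6132471/27034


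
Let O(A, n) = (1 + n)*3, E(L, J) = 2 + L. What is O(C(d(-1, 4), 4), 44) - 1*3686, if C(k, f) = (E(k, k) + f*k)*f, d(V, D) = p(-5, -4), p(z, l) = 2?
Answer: -3551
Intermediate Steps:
d(V, D) = 2
C(k, f) = f*(2 + k + f*k) (C(k, f) = ((2 + k) + f*k)*f = (2 + k + f*k)*f = f*(2 + k + f*k))
O(A, n) = 3 + 3*n
O(C(d(-1, 4), 4), 44) - 1*3686 = (3 + 3*44) - 1*3686 = (3 + 132) - 3686 = 135 - 3686 = -3551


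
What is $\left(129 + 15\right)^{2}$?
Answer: $20736$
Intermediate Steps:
$\left(129 + 15\right)^{2} = 144^{2} = 20736$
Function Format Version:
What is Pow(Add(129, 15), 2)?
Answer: 20736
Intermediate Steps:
Pow(Add(129, 15), 2) = Pow(144, 2) = 20736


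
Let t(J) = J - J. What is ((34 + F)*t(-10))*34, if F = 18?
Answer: 0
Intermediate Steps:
t(J) = 0
((34 + F)*t(-10))*34 = ((34 + 18)*0)*34 = (52*0)*34 = 0*34 = 0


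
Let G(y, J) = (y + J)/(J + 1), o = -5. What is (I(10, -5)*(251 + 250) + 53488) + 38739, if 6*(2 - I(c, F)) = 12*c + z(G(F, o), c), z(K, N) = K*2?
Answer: 165583/2 ≈ 82792.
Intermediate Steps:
G(y, J) = (J + y)/(1 + J)
z(K, N) = 2*K
I(c, F) = 19/12 - 2*c + F/12 (I(c, F) = 2 - (12*c + 2*((-5 + F)/(1 - 5)))/6 = 2 - (12*c + 2*((-5 + F)/(-4)))/6 = 2 - (12*c + 2*(-(-5 + F)/4))/6 = 2 - (12*c + 2*(5/4 - F/4))/6 = 2 - (12*c + (5/2 - F/2))/6 = 2 - (5/2 + 12*c - F/2)/6 = 2 + (-5/12 - 2*c + F/12) = 19/12 - 2*c + F/12)
(I(10, -5)*(251 + 250) + 53488) + 38739 = ((19/12 - 2*10 + (1/12)*(-5))*(251 + 250) + 53488) + 38739 = ((19/12 - 20 - 5/12)*501 + 53488) + 38739 = (-113/6*501 + 53488) + 38739 = (-18871/2 + 53488) + 38739 = 88105/2 + 38739 = 165583/2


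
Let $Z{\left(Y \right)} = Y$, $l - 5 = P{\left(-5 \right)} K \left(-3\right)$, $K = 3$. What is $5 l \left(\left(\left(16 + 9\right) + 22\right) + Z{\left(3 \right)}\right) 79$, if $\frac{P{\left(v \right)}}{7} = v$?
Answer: $6320000$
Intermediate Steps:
$P{\left(v \right)} = 7 v$
$l = 320$ ($l = 5 + 7 \left(-5\right) 3 \left(-3\right) = 5 + \left(-35\right) 3 \left(-3\right) = 5 - -315 = 5 + 315 = 320$)
$5 l \left(\left(\left(16 + 9\right) + 22\right) + Z{\left(3 \right)}\right) 79 = 5 \cdot 320 \left(\left(\left(16 + 9\right) + 22\right) + 3\right) 79 = 1600 \left(\left(25 + 22\right) + 3\right) 79 = 1600 \left(47 + 3\right) 79 = 1600 \cdot 50 \cdot 79 = 80000 \cdot 79 = 6320000$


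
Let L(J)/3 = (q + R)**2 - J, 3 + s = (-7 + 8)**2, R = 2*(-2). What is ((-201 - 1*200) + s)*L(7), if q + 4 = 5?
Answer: -2418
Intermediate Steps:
R = -4
q = 1 (q = -4 + 5 = 1)
s = -2 (s = -3 + (-7 + 8)**2 = -3 + 1**2 = -3 + 1 = -2)
L(J) = 27 - 3*J (L(J) = 3*((1 - 4)**2 - J) = 3*((-3)**2 - J) = 3*(9 - J) = 27 - 3*J)
((-201 - 1*200) + s)*L(7) = ((-201 - 1*200) - 2)*(27 - 3*7) = ((-201 - 200) - 2)*(27 - 21) = (-401 - 2)*6 = -403*6 = -2418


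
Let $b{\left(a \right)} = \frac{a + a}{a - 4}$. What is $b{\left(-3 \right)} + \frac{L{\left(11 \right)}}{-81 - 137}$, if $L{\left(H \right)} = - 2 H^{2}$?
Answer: $\frac{1501}{763} \approx 1.9672$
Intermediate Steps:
$b{\left(a \right)} = \frac{2 a}{-4 + a}$
$b{\left(-3 \right)} + \frac{L{\left(11 \right)}}{-81 - 137} = 2 \left(-3\right) \frac{1}{-4 - 3} + \frac{\left(-2\right) 11^{2}}{-81 - 137} = 2 \left(-3\right) \frac{1}{-7} + \frac{\left(-2\right) 121}{-218} = 2 \left(-3\right) \left(- \frac{1}{7}\right) - - \frac{121}{109} = \frac{6}{7} + \frac{121}{109} = \frac{1501}{763}$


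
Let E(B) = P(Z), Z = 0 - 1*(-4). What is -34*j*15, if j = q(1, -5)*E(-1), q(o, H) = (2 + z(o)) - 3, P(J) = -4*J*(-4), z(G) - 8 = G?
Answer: -261120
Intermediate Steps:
z(G) = 8 + G
Z = 4 (Z = 0 + 4 = 4)
P(J) = 16*J
q(o, H) = 7 + o (q(o, H) = (2 + (8 + o)) - 3 = (10 + o) - 3 = 7 + o)
E(B) = 64 (E(B) = 16*4 = 64)
j = 512 (j = (7 + 1)*64 = 8*64 = 512)
-34*j*15 = -34*512*15 = -17408*15 = -261120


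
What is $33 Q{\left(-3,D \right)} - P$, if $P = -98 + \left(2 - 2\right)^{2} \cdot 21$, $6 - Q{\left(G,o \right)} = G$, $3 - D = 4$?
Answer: $395$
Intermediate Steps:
$D = -1$ ($D = 3 - 4 = -1$)
$Q{\left(G,o \right)} = 6 - G$
$P = -98$ ($P = -98 + 0^{2} \cdot 21 = -98 + 0 \cdot 21 = -98 + 0 = -98$)
$33 Q{\left(-3,D \right)} - P = 33 \left(6 - -3\right) - -98 = 33 \left(6 + 3\right) + 98 = 33 \cdot 9 + 98 = 297 + 98 = 395$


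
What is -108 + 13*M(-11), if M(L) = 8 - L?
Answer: 139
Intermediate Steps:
-108 + 13*M(-11) = -108 + 13*(8 - 1*(-11)) = -108 + 13*(8 + 11) = -108 + 13*19 = -108 + 247 = 139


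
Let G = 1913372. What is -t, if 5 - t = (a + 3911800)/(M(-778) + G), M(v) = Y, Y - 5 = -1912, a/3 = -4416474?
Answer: -18894947/1911465 ≈ -9.8851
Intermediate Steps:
a = -13249422 (a = 3*(-4416474) = -13249422)
Y = -1907 (Y = 5 - 1912 = -1907)
M(v) = -1907
t = 18894947/1911465 (t = 5 - (-13249422 + 3911800)/(-1907 + 1913372) = 5 - (-9337622)/1911465 = 5 - 1*(-9337622/1911465) = 5 + 9337622/1911465 = 18894947/1911465 ≈ 9.8851)
-t = -1*18894947/1911465 = -18894947/1911465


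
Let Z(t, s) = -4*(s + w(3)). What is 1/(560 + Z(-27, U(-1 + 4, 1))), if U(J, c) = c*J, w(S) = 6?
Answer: 1/524 ≈ 0.0019084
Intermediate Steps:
U(J, c) = J*c
Z(t, s) = -24 - 4*s (Z(t, s) = -4*(s + 6) = -4*(6 + s) = -24 - 4*s)
1/(560 + Z(-27, U(-1 + 4, 1))) = 1/(560 + (-24 - 4*(-1 + 4))) = 1/(560 + (-24 - 12)) = 1/(560 - 36) = 1/524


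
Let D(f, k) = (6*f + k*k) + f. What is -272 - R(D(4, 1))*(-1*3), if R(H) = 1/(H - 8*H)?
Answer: -55219/203 ≈ -272.01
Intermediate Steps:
D(f, k) = k² + 7*f (D(f, k) = (6*f + k²) + f = (k² + 6*f) + f = k² + 7*f)
R(H) = -1/(7*H) (R(H) = 1/(-7*H) = -1/(7*H))
-272 - R(D(4, 1))*(-1*3) = -272 - (-1/(7*(1² + 7*4)))*(-1*3) = -272 - (-1/(7*(1 + 28)))*(-3) = -272 - (-⅐/29)*(-3) = -272 - (-⅐*1/29)*(-3) = -272 - (-1)*(-3)/203 = -272 - 1*3/203 = -272 - 3/203 = -55219/203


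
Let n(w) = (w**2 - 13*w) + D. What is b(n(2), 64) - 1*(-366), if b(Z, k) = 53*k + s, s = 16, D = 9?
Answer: 3774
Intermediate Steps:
n(w) = 9 + w**2 - 13*w (n(w) = (w**2 - 13*w) + 9 = 9 + w**2 - 13*w)
b(Z, k) = 16 + 53*k (b(Z, k) = 53*k + 16 = 16 + 53*k)
b(n(2), 64) - 1*(-366) = (16 + 53*64) - 1*(-366) = (16 + 3392) + 366 = 3408 + 366 = 3774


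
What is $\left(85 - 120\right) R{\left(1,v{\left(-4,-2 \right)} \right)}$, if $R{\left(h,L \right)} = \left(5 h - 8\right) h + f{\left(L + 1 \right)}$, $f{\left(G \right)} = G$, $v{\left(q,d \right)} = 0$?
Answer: $70$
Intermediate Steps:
$R{\left(h,L \right)} = 1 + L + h \left(-8 + 5 h\right)$ ($R{\left(h,L \right)} = \left(5 h - 8\right) h + \left(L + 1\right) = \left(-8 + 5 h\right) h + \left(1 + L\right) = h \left(-8 + 5 h\right) + \left(1 + L\right) = 1 + L + h \left(-8 + 5 h\right)$)
$\left(85 - 120\right) R{\left(1,v{\left(-4,-2 \right)} \right)} = \left(85 - 120\right) \left(1 + 0 - 8 + 5 \cdot 1^{2}\right) = - 35 \left(1 + 0 - 8 + 5 \cdot 1\right) = - 35 \left(1 + 0 - 8 + 5\right) = \left(-35\right) \left(-2\right) = 70$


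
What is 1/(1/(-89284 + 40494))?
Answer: -48790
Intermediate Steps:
1/(1/(-89284 + 40494)) = 1/(1/(-48790)) = 1/(-1/48790) = -48790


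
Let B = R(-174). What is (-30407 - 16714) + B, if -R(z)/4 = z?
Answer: -46425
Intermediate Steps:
R(z) = -4*z
B = 696 (B = -4*(-174) = 696)
(-30407 - 16714) + B = (-30407 - 16714) + 696 = -47121 + 696 = -46425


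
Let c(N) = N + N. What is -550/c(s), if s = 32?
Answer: -275/32 ≈ -8.5938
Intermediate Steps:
c(N) = 2*N
-550/c(s) = -550/(2*32) = -550/64 = -550*1/64 = -275/32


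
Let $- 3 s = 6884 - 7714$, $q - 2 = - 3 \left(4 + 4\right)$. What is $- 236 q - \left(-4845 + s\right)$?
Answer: $\frac{29281}{3} \approx 9760.3$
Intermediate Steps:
$q = -22$ ($q = 2 - 3 \left(4 + 4\right) = 2 - 24 = -22$)
$s = \frac{830}{3}$ ($s = - \frac{6884 - 7714}{3} = \left(- \frac{1}{3}\right) \left(-830\right) = \frac{830}{3} \approx 276.67$)
$- 236 q - \left(-4845 + s\right) = \left(-236\right) \left(-22\right) + \left(4845 - \frac{830}{3}\right) = 5192 + \left(4845 - \frac{830}{3}\right) = 5192 + \frac{13705}{3} = \frac{29281}{3}$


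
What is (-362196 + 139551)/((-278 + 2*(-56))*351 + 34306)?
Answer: 222645/102584 ≈ 2.1704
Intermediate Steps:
(-362196 + 139551)/((-278 + 2*(-56))*351 + 34306) = -222645/((-278 - 112)*351 + 34306) = -222645/(-390*351 + 34306) = -222645/(-136890 + 34306) = -222645/(-102584) = -222645*(-1/102584) = 222645/102584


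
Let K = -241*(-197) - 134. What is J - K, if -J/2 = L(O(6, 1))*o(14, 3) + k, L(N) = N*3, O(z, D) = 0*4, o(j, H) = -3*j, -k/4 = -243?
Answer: -49287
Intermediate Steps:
k = 972 (k = -4*(-243) = 972)
K = 47343 (K = 47477 - 134 = 47343)
O(z, D) = 0
L(N) = 3*N
J = -1944 (J = -2*((3*0)*(-3*14) + 972) = -2*(0*(-42) + 972) = -2*(0 + 972) = -2*972 = -1944)
J - K = -1944 - 1*47343 = -1944 - 47343 = -49287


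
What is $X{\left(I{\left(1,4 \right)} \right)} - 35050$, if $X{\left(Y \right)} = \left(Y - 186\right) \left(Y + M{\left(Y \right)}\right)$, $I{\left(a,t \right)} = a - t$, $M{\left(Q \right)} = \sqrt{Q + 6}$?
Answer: $-34483 - 189 \sqrt{3} \approx -34810.0$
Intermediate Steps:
$M{\left(Q \right)} = \sqrt{6 + Q}$
$X{\left(Y \right)} = \left(-186 + Y\right) \left(Y + \sqrt{6 + Y}\right)$ ($X{\left(Y \right)} = \left(Y - 186\right) \left(Y + \sqrt{6 + Y}\right) = \left(-186 + Y\right) \left(Y + \sqrt{6 + Y}\right)$)
$X{\left(I{\left(1,4 \right)} \right)} - 35050 = \left(\left(1 - 4\right)^{2} - 186 \left(1 - 4\right) - 186 \sqrt{6 + \left(1 - 4\right)} + \left(1 - 4\right) \sqrt{6 + \left(1 - 4\right)}\right) - 35050 = \left(\left(-3\right)^{2} - -558 - 186 \sqrt{6 - 3} - 3 \sqrt{6 - 3}\right) - 35050 = \left(9 + 558 - 186 \sqrt{3} - 3 \sqrt{3}\right) - 35050 = \left(567 - 189 \sqrt{3}\right) - 35050 = -34483 - 189 \sqrt{3}$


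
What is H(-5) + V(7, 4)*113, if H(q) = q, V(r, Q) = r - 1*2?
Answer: 560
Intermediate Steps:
V(r, Q) = -2 + r (V(r, Q) = r - 2 = -2 + r)
H(-5) + V(7, 4)*113 = -5 + (-2 + 7)*113 = -5 + 5*113 = -5 + 565 = 560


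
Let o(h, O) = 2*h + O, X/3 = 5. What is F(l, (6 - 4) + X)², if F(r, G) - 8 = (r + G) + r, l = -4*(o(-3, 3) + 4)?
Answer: 289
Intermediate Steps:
X = 15 (X = 3*5 = 15)
o(h, O) = O + 2*h
l = -4 (l = -4*((3 + 2*(-3)) + 4) = -4*((3 - 6) + 4) = -4*(-3 + 4) = -4*1 = -4)
F(r, G) = 8 + G + 2*r (F(r, G) = 8 + ((r + G) + r) = 8 + ((G + r) + r) = 8 + (G + 2*r) = 8 + G + 2*r)
F(l, (6 - 4) + X)² = (8 + ((6 - 4) + 15) + 2*(-4))² = (8 + (2 + 15) - 8)² = (8 + 17 - 8)² = 17² = 289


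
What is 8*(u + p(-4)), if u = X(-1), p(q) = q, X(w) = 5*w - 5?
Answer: -112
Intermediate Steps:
X(w) = -5 + 5*w
u = -10 (u = -5 + 5*(-1) = -5 - 5 = -10)
8*(u + p(-4)) = 8*(-10 - 4) = 8*(-14) = -112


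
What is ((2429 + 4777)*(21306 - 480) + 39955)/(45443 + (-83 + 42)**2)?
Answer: 150112111/47124 ≈ 3185.5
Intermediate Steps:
((2429 + 4777)*(21306 - 480) + 39955)/(45443 + (-83 + 42)**2) = (7206*20826 + 39955)/(45443 + (-41)**2) = (150072156 + 39955)/(45443 + 1681) = 150112111/47124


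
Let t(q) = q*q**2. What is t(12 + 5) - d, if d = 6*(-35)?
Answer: 5123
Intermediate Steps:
t(q) = q**3
d = -210
t(12 + 5) - d = (12 + 5)**3 - 1*(-210) = 17**3 + 210 = 4913 + 210 = 5123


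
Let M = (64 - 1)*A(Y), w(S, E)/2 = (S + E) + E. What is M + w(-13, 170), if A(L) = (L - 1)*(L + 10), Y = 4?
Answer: 3300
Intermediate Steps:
A(L) = (-1 + L)*(10 + L)
w(S, E) = 2*S + 4*E (w(S, E) = 2*((S + E) + E) = 2*((E + S) + E) = 2*(S + 2*E) = 2*S + 4*E)
M = 2646 (M = (64 - 1)*(-10 + 4**2 + 9*4) = 63*(-10 + 16 + 36) = 63*42 = 2646)
M + w(-13, 170) = 2646 + (2*(-13) + 4*170) = 2646 + (-26 + 680) = 2646 + 654 = 3300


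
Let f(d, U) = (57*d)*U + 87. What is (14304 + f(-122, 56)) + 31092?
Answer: -343941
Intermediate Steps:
f(d, U) = 87 + 57*U*d (f(d, U) = 57*U*d + 87 = 87 + 57*U*d)
(14304 + f(-122, 56)) + 31092 = (14304 + (87 + 57*56*(-122))) + 31092 = (14304 + (87 - 389424)) + 31092 = (14304 - 389337) + 31092 = -375033 + 31092 = -343941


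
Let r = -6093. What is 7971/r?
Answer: -2657/2031 ≈ -1.3082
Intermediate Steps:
7971/r = 7971/(-6093) = 7971*(-1/6093) = -2657/2031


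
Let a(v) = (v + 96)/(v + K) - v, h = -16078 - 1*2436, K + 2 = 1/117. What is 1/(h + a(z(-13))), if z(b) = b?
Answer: -1754/32460465 ≈ -5.4035e-5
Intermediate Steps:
K = -233/117 (K = -2 + 1/117 = -233/117 ≈ -1.9915)
h = -18514 (h = -16078 - 2436 = -18514)
a(v) = -v + (96 + v)/(-233/117 + v) (a(v) = (v + 96)/(v - 233/117) - v = (96 + v)/(-233/117 + v) - v = -v + (96 + v)/(-233/117 + v))
1/(h + a(z(-13))) = 1/(-18514 + (11232 - 117*(-13)**2 + 350*(-13))/(-233 + 117*(-13))) = 1/(-18514 + (11232 - 117*169 - 4550)/(-233 - 1521)) = 1/(-18514 + (11232 - 19773 - 4550)/(-1754)) = 1/(-18514 - 1/1754*(-13091)) = 1/(-18514 + 13091/1754) = 1/(-32460465/1754) = -1754/32460465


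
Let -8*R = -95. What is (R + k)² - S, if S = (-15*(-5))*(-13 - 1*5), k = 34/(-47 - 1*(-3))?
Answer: 11408929/7744 ≈ 1473.3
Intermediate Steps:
R = 95/8 (R = -⅛*(-95) = 95/8 ≈ 11.875)
k = -17/22 (k = 34/(-47 + 3) = 34/(-44) = 34*(-1/44) = -17/22 ≈ -0.77273)
S = -1350 (S = 75*(-13 - 5) = 75*(-18) = -1350)
(R + k)² - S = (95/8 - 17/22)² - 1*(-1350) = (977/88)² + 1350 = 954529/7744 + 1350 = 11408929/7744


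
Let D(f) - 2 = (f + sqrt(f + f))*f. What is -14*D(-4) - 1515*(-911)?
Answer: 1379913 + 112*I*sqrt(2) ≈ 1.3799e+6 + 158.39*I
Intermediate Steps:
D(f) = 2 + f*(f + sqrt(2)*sqrt(f)) (D(f) = 2 + (f + sqrt(f + f))*f = 2 + (f + sqrt(2*f))*f = 2 + (f + sqrt(2)*sqrt(f))*f = 2 + f*(f + sqrt(2)*sqrt(f)))
-14*D(-4) - 1515*(-911) = -14*(2 + (-4)**2 + sqrt(2)*(-4)**(3/2)) - 1515*(-911) = -14*(2 + 16 + sqrt(2)*(-8*I)) + 1380165 = -14*(2 + 16 - 8*I*sqrt(2)) + 1380165 = -14*(18 - 8*I*sqrt(2)) + 1380165 = (-252 + 112*I*sqrt(2)) + 1380165 = 1379913 + 112*I*sqrt(2)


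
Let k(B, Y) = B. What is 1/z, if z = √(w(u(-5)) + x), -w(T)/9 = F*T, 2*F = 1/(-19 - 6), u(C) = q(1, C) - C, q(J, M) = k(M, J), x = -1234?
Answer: -I*√1234/1234 ≈ -0.028467*I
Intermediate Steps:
q(J, M) = M
u(C) = 0 (u(C) = C - C = 0)
F = -1/50 (F = 1/(2*(-19 - 6)) = (½)/(-25) = (½)*(-1/25) = -1/50 ≈ -0.020000)
w(T) = 9*T/50 (w(T) = -(-9)*T/50 = 9*T/50)
z = I*√1234 (z = √((9/50)*0 - 1234) = √(0 - 1234) = √(-1234) = I*√1234 ≈ 35.128*I)
1/z = 1/(I*√1234) = -I*√1234/1234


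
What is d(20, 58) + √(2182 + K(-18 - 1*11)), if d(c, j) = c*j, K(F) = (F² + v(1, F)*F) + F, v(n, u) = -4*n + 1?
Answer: 1160 + √3081 ≈ 1215.5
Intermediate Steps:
v(n, u) = 1 - 4*n
K(F) = F² - 2*F (K(F) = (F² + (1 - 4*1)*F) + F = (F² + (1 - 4)*F) + F = (F² - 3*F) + F = F² - 2*F)
d(20, 58) + √(2182 + K(-18 - 1*11)) = 20*58 + √(2182 + (-18 - 1*11)*(-2 + (-18 - 1*11))) = 1160 + √(2182 + (-18 - 11)*(-2 + (-18 - 11))) = 1160 + √(2182 - 29*(-2 - 29)) = 1160 + √(2182 - 29*(-31)) = 1160 + √(2182 + 899) = 1160 + √3081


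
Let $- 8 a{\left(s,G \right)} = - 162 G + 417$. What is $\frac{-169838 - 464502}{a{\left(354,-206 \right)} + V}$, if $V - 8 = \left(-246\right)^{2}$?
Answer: $- \frac{5074720}{450403} \approx -11.267$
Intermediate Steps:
$a{\left(s,G \right)} = - \frac{417}{8} + \frac{81 G}{4}$ ($a{\left(s,G \right)} = - \frac{- 162 G + 417}{8} = - \frac{417 - 162 G}{8} = - \frac{417}{8} + \frac{81 G}{4}$)
$V = 60524$ ($V = 8 + \left(-246\right)^{2} = 8 + 60516 = 60524$)
$\frac{-169838 - 464502}{a{\left(354,-206 \right)} + V} = \frac{-169838 - 464502}{\left(- \frac{417}{8} + \frac{81}{4} \left(-206\right)\right) + 60524} = - \frac{634340}{\left(- \frac{417}{8} - \frac{8343}{2}\right) + 60524} = - \frac{634340}{- \frac{33789}{8} + 60524} = - \frac{634340}{\frac{450403}{8}} = \left(-634340\right) \frac{8}{450403} = - \frac{5074720}{450403}$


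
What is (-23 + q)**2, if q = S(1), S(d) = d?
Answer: 484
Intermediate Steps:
q = 1
(-23 + q)**2 = (-23 + 1)**2 = (-22)**2 = 484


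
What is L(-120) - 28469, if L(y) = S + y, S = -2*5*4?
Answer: -28629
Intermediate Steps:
S = -40 (S = -10*4 = -40)
L(y) = -40 + y
L(-120) - 28469 = (-40 - 120) - 28469 = -160 - 28469 = -28629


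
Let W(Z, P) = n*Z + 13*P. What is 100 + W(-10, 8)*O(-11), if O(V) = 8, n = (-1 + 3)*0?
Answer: 932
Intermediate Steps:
n = 0 (n = 2*0 = 0)
W(Z, P) = 13*P (W(Z, P) = 0*Z + 13*P = 0 + 13*P = 13*P)
100 + W(-10, 8)*O(-11) = 100 + (13*8)*8 = 100 + 104*8 = 100 + 832 = 932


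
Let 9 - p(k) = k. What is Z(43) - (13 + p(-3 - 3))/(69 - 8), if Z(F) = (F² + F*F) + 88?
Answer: 230918/61 ≈ 3785.5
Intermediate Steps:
p(k) = 9 - k
Z(F) = 88 + 2*F² (Z(F) = (F² + F²) + 88 = 2*F² + 88 = 88 + 2*F²)
Z(43) - (13 + p(-3 - 3))/(69 - 8) = (88 + 2*43²) - (13 + (9 - (-3 - 3)))/(69 - 8) = (88 + 2*1849) - (13 + (9 - 1*(-6)))/61 = (88 + 3698) - (13 + (9 + 6))/61 = 3786 - (13 + 15)/61 = 3786 - 28/61 = 230918/61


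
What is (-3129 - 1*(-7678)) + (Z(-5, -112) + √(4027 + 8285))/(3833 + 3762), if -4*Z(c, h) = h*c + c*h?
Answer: 987125/217 + 18*√38/7595 ≈ 4549.0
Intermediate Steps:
Z(c, h) = -c*h/2 (Z(c, h) = -(h*c + c*h)/4 = -(c*h + c*h)/4 = -c*h/2)
(-3129 - 1*(-7678)) + (Z(-5, -112) + √(4027 + 8285))/(3833 + 3762) = (-3129 - 1*(-7678)) + (-½*(-5)*(-112) + √(4027 + 8285))/(3833 + 3762) = (-3129 + 7678) + (-280 + √12312)/7595 = 4549 + (-280 + 18*√38)*(1/7595) = 4549 + (-8/217 + 18*√38/7595) = 987125/217 + 18*√38/7595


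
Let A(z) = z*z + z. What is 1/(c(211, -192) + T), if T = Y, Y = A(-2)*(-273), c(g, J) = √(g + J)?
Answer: -546/298097 - √19/298097 ≈ -0.0018462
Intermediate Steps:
A(z) = z + z² (A(z) = z² + z = z + z²)
c(g, J) = √(J + g)
Y = -546 (Y = -2*(1 - 2)*(-273) = -2*(-1)*(-273) = 2*(-273) = -546)
T = -546
1/(c(211, -192) + T) = 1/(√(-192 + 211) - 546) = 1/(√19 - 546) = 1/(-546 + √19)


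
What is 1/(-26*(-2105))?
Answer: 1/54730 ≈ 1.8272e-5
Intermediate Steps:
1/(-26*(-2105)) = 1/54730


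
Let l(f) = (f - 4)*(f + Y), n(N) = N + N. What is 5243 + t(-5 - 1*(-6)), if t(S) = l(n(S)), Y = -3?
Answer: 5245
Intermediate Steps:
n(N) = 2*N
l(f) = (-4 + f)*(-3 + f) (l(f) = (f - 4)*(f - 3) = (-4 + f)*(-3 + f))
t(S) = 12 - 14*S + 4*S² (t(S) = 12 + (2*S)² - 14*S = 12 + 4*S² - 14*S = 12 - 14*S + 4*S²)
5243 + t(-5 - 1*(-6)) = 5243 + (12 - 14*(-5 - 1*(-6)) + 4*(-5 - 1*(-6))²) = 5243 + (12 - 14*(-5 + 6) + 4*(-5 + 6)²) = 5243 + (12 - 14*1 + 4*1²) = 5243 + (12 - 14 + 4*1) = 5243 + (12 - 14 + 4) = 5243 + 2 = 5245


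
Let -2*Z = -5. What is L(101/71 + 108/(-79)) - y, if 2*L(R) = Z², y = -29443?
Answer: 235569/8 ≈ 29446.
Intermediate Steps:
Z = 5/2 (Z = -½*(-5) = 5/2 ≈ 2.5000)
L(R) = 25/8 (L(R) = (5/2)²/2 = (½)*(25/4) = 25/8)
L(101/71 + 108/(-79)) - y = 25/8 - 1*(-29443) = 25/8 + 29443 = 235569/8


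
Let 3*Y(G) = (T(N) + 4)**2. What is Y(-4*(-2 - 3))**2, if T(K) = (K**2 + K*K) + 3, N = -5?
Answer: 1172889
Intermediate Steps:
T(K) = 3 + 2*K**2 (T(K) = (K**2 + K**2) + 3 = 2*K**2 + 3 = 3 + 2*K**2)
Y(G) = 1083 (Y(G) = ((3 + 2*(-5)**2) + 4)**2/3 = ((3 + 2*25) + 4)**2/3 = ((3 + 50) + 4)**2/3 = (53 + 4)**2/3 = (1/3)*57**2 = (1/3)*3249 = 1083)
Y(-4*(-2 - 3))**2 = 1083**2 = 1172889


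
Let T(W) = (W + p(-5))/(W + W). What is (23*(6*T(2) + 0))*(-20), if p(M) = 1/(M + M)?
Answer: -1311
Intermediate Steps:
p(M) = 1/(2*M)
T(W) = (-⅒ + W)/(2*W) (T(W) = (W + (½)/(-5))/(W + W) = (W + (½)*(-⅕))/((2*W)) = (W - ⅒)*(1/(2*W)) = (-⅒ + W)*(1/(2*W)) = (-⅒ + W)/(2*W))
(23*(6*T(2) + 0))*(-20) = (23*(6*((1/20)*(-1 + 10*2)/2) + 0))*(-20) = (23*(6*((1/20)*(½)*(-1 + 20)) + 0))*(-20) = (23*(6*((1/20)*(½)*19) + 0))*(-20) = (23*(6*(19/40) + 0))*(-20) = (23*(57/20 + 0))*(-20) = (23*(57/20))*(-20) = (1311/20)*(-20) = -1311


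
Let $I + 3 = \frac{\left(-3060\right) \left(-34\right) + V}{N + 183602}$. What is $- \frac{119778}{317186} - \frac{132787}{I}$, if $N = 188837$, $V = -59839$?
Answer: $\frac{7843161665143225}{170188685788} \approx 46085.0$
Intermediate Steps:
$I = - \frac{1073116}{372439}$ ($I = -3 + \frac{\left(-3060\right) \left(-34\right) - 59839}{188837 + 183602} = -3 + \frac{104040 - 59839}{372439} = -3 + 44201 \cdot \frac{1}{372439} = -3 + \frac{44201}{372439} = - \frac{1073116}{372439} \approx -2.8813$)
$- \frac{119778}{317186} - \frac{132787}{I} = - \frac{119778}{317186} - \frac{132787}{- \frac{1073116}{372439}} = \left(-119778\right) \frac{1}{317186} - - \frac{49455057493}{1073116} = - \frac{59889}{158593} + \frac{49455057493}{1073116} = \frac{7843161665143225}{170188685788}$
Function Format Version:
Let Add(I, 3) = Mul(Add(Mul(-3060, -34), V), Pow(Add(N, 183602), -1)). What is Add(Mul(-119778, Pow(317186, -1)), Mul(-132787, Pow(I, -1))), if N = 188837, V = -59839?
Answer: Rational(7843161665143225, 170188685788) ≈ 46085.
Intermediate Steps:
I = Rational(-1073116, 372439) (I = Add(-3, Mul(Add(Mul(-3060, -34), -59839), Pow(Add(188837, 183602), -1))) = Add(-3, Mul(Add(104040, -59839), Pow(372439, -1))) = Add(-3, Mul(44201, Rational(1, 372439))) = Add(-3, Rational(44201, 372439)) = Rational(-1073116, 372439) ≈ -2.8813)
Add(Mul(-119778, Pow(317186, -1)), Mul(-132787, Pow(I, -1))) = Add(Mul(-119778, Pow(317186, -1)), Mul(-132787, Pow(Rational(-1073116, 372439), -1))) = Add(Mul(-119778, Rational(1, 317186)), Mul(-132787, Rational(-372439, 1073116))) = Add(Rational(-59889, 158593), Rational(49455057493, 1073116)) = Rational(7843161665143225, 170188685788)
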